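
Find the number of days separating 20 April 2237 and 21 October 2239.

914

Day-of-year of April 20, 2237: 110.
Day-of-year of October 21, 2239: 294.
2237 has 365 days, so 365 − 110 = 255 days remain in 2237.
Full years: 2238: 365. Sum = 365.
Total: 255 + 365 + 294 = 914 days.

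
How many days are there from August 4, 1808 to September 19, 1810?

776

Day-of-year of August 4, 1808: 217.
Day-of-year of September 19, 1810: 262.
1808 has 366 days, so 366 − 217 = 149 days remain in 1808.
Full years: 1809: 365. Sum = 365.
Total: 149 + 365 + 262 = 776 days.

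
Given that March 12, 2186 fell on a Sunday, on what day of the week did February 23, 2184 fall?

Count forward from the earlier date (February 23, 2184) to the later (March 12, 2186):
February 23, 2184 → February 23, 2185: 366 days (2184 is a leap year).
February 23, 2185 → February 23, 2186: 365 days.
February 2186: 28 − 23 = 5 days remain (2186 is not a leap year, so February has 28 days).
March 1–12, 2186: 12 days.
Residual: 17 days.
Total: 748 days.
748 mod 7 = 6, so 6 days before Sunday is Monday.

Monday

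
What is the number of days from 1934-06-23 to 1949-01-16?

From June 23, 1934 to June 23, 1948: 14 years, of which 4 contain a Feb 29 — 10×365 + 4×366 = 5114 days.
June 1948: 30 − 23 = 7 days remain.
Then July (31), August (31), September (30), October (31), November (30), December (31): 31 + 31 + 30 + 31 + 30 + 31 = 184 days.
January 1–16, 1949: 16 days.
Residual: 207 days.
Total: 5321 days.

5321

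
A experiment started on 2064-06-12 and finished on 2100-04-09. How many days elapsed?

13084

Day-of-year of June 12, 2064: 164.
Day-of-year of April 9, 2100: 99.
2064 has 366 days, so 366 − 164 = 202 days remain in 2064.
Full years 2065–2099: 27 common + 8 leap = 27×365 + 8×366 = 12783 days.
Total: 202 + 12783 + 99 = 13084 days.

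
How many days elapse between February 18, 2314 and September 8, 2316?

February 18, 2314 → February 18, 2315: 365 days.
February 18, 2315 → February 18, 2316: 365 days.
February 2316: 29 − 18 = 11 days remain (2316 is a leap year, so February has 29 days).
Then March (31), April (30), May (31), June (30), July (31), August (31): 31 + 30 + 31 + 30 + 31 + 31 = 184 days.
September 1–8, 2316: 8 days.
Residual: 203 days.
Total: 933 days.

933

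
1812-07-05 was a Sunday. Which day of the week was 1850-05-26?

From July 5, 1812 to July 5, 1849: 37 years, of which 9 contain a Feb 29 — 28×365 + 9×366 = 13514 days.
July 1849: 31 − 5 = 26 days remain.
Then 9 full months totalling 273 days.
May 1–26, 1850: 26 days.
Residual: 325 days.
Total: 13839 days.
13839 is a multiple of 7, so 1850-05-26 falls on the same weekday: Sunday.

Sunday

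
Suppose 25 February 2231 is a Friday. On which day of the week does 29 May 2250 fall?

Day-of-year of February 25, 2231: 56.
Day-of-year of May 29, 2250: 149.
2231 has 365 days, so 365 − 56 = 309 days remain in 2231.
Full years 2232–2249: 13 common + 5 leap = 13×365 + 5×366 = 6575 days.
Total: 309 + 6575 + 149 = 7033 days.
7033 mod 7 = 5, so 5 days after Friday is Wednesday.

Wednesday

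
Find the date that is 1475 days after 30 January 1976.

13 February 1980

Count 1475 days after January 30, 1976:
Day-of-year of January 30, 1976: 30.
Day-of-year of February 13, 1980: 44.
1976 has 366 days, so 366 − 30 = 336 days remain in 1976.
Full years: 1977: 365; 1978: 365; 1979: 365. Sum = 1095.
Total: 336 + 1095 + 44 = 1475 days.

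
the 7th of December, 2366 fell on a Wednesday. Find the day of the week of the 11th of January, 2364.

Count forward from the earlier date (January 11, 2364) to the later (December 7, 2366):
January 11, 2364 → January 11, 2365: 366 days (2364 is a leap year).
January 11, 2365 → January 11, 2366: 365 days.
January 2366: 31 − 11 = 20 days remain.
Then 10 full months totalling 303 days.
December 1–7, 2366: 7 days.
Residual: 330 days.
Total: 1061 days.
1061 mod 7 = 4, so 4 days before Wednesday is Saturday.

Saturday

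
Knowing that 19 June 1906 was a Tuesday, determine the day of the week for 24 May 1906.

Count forward from the earlier date (May 24, 1906) to the later (June 19, 1906):
May 1906: 31 − 24 = 7 days remain.
June 1–19, 1906: 19 days.
Total: 7 + 19 = 26 days.
26 mod 7 = 5, so 5 days before Tuesday is Thursday.

Thursday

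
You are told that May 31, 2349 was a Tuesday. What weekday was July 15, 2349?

Friday

May 2349: 31 − 31 = 0 days remain.
Then June (30): 30 days.
July 1–15, 2349: 15 days.
Total: 0 + 30 + 15 = 45 days.
45 mod 7 = 3, so 3 days after Tuesday is Friday.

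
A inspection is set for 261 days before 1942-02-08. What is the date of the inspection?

1941-05-23

Count 261 days before February 8, 1942:
Day-of-year of May 23, 1941: 143.
Day-of-year of February 8, 1942: 39.
1941 has 365 days, so 365 − 143 = 222 days remain in 1941.
Total: 222 + 39 = 261 days.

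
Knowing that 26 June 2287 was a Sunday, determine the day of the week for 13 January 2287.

Count forward from the earlier date (January 13, 2287) to the later (June 26, 2287):
January 2287: 31 − 13 = 18 days remain.
Then February 2287 (28), March (31), April (30), May (31): 28 + 31 + 30 + 31 = 120 days.
June 1–26, 2287: 26 days.
Total: 18 + 120 + 26 = 164 days.
164 mod 7 = 3, so 3 days before Sunday is Thursday.

Thursday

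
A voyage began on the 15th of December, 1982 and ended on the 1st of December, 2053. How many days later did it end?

From December 15, 1982 to December 15, 2052: 70 years, of which 18 contain a Feb 29 — 52×365 + 18×366 = 25568 days.
(2000 is a leap year (divisible by 400).)
December 2052: 31 − 15 = 16 days remain.
Then 11 full months totalling 334 days.
December 1, 2053: 1 day.
Residual: 351 days.
Total: 25919 days.

25919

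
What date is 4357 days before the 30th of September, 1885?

the 26th of October, 1873

Count 4357 days before September 30, 1885:
From October 26, 1873 to October 26, 1884: 11 years, of which 3 contain a Feb 29 — 8×365 + 3×366 = 4018 days.
October 1884: 31 − 26 = 5 days remain.
Then 10 full months totalling 304 days.
September 1–30, 1885: 30 days.
Residual: 339 days.
Total: 4357 days.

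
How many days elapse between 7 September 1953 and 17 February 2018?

23539

From September 7, 1953 to September 7, 2017: 64 years, of which 16 contain a Feb 29 — 48×365 + 16×366 = 23376 days.
(2000 is a leap year (divisible by 400).)
September 2017: 30 − 7 = 23 days remain.
Then October (31), November (30), December (31), January (31): 31 + 30 + 31 + 31 = 123 days.
February 1–17, 2018: 17 days (2018 is not a leap year).
Residual: 163 days.
Total: 23539 days.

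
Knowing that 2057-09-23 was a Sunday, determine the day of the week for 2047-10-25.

Friday

Count forward from the earlier date (October 25, 2047) to the later (September 23, 2057):
Day-of-year of October 25, 2047: 298.
Day-of-year of September 23, 2057: 266.
2047 has 365 days, so 365 − 298 = 67 days remain in 2047.
Full years 2048–2056: 6 common + 3 leap = 6×365 + 3×366 = 3288 days.
Total: 67 + 3288 + 266 = 3621 days.
3621 mod 7 = 2, so 2 days before Sunday is Friday.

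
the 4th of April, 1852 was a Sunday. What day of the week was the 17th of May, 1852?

April 1852: 30 − 4 = 26 days remain.
May 1–17, 1852: 17 days.
Total: 26 + 17 = 43 days.
43 mod 7 = 1, so 1 day after Sunday is Monday.

Monday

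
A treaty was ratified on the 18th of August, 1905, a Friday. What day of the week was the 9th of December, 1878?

Monday

Count forward from the earlier date (December 9, 1878) to the later (August 18, 1905):
From December 9, 1878 to December 9, 1904: 26 years, of which 6 contain a Feb 29 — 20×365 + 6×366 = 9496 days.
(1900 is not a leap year (divisible by 100 but not 400).)
December 1904: 31 − 9 = 22 days remain.
Then January (31), February 1905 (28), March (31), April (30), May (31), June (30), July (31): 31 + 28 + 31 + 30 + 31 + 30 + 31 = 212 days.
August 1–18, 1905: 18 days.
Residual: 252 days.
Total: 9748 days.
9748 mod 7 = 4, so 4 days before Friday is Monday.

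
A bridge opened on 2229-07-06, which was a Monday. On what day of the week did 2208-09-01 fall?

Count forward from the earlier date (September 1, 2208) to the later (July 6, 2229):
Day-of-year of September 1, 2208: 245.
Day-of-year of July 6, 2229: 187.
2208 has 366 days, so 366 − 245 = 121 days remain in 2208.
Full years 2209–2228: 15 common + 5 leap = 15×365 + 5×366 = 7305 days.
Total: 121 + 7305 + 187 = 7613 days.
7613 mod 7 = 4, so 4 days before Monday is Thursday.

Thursday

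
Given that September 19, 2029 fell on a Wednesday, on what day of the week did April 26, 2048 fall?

Sunday

Day-of-year of September 19, 2029: 262.
Day-of-year of April 26, 2048: 117.
2029 has 365 days, so 365 − 262 = 103 days remain in 2029.
Full years 2030–2047: 14 common + 4 leap = 14×365 + 4×366 = 6574 days.
Total: 103 + 6574 + 117 = 6794 days.
6794 mod 7 = 4, so 4 days after Wednesday is Sunday.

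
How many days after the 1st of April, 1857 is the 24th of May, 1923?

24158

From April 1, 1857 to April 1, 1923: 66 years, of which 15 contain a Feb 29 — 51×365 + 15×366 = 24105 days.
(1900 is not a leap year (divisible by 100 but not 400).)
April 1923: 30 − 1 = 29 days remain.
May 1–24, 1923: 24 days.
Residual: 53 days.
Total: 24158 days.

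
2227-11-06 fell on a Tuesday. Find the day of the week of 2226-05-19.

Friday

Count forward from the earlier date (May 19, 2226) to the later (November 6, 2227):
May 2226: 31 − 19 = 12 days remain.
Then 17 full months totalling 518 days.
November 1–6, 2227: 6 days.
Total: 12 + 518 + 6 = 536 days.
536 mod 7 = 4, so 4 days before Tuesday is Friday.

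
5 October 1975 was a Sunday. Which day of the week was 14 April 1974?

Sunday

Count forward from the earlier date (April 14, 1974) to the later (October 5, 1975):
Day-of-year of April 14, 1974: 104.
Day-of-year of October 5, 1975: 278.
1974 has 365 days, so 365 − 104 = 261 days remain in 1974.
Total: 261 + 278 = 539 days.
539 is a multiple of 7, so 14 April 1974 falls on the same weekday: Sunday.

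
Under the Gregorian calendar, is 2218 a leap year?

2218 is not a leap year.

No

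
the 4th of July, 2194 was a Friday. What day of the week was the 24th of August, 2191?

Wednesday

Count forward from the earlier date (August 24, 2191) to the later (July 4, 2194):
Day-of-year of August 24, 2191: 236.
Day-of-year of July 4, 2194: 185.
2191 has 365 days, so 365 − 236 = 129 days remain in 2191.
Full years: 2192: 366; 2193: 365. Sum = 731.
Total: 129 + 731 + 185 = 1045 days.
1045 mod 7 = 2, so 2 days before Friday is Wednesday.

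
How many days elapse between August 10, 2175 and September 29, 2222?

17216

Day-of-year of August 10, 2175: 222.
Day-of-year of September 29, 2222: 272.
2175 has 365 days, so 365 − 222 = 143 days remain in 2175.
Full years 2176–2221: 35 common + 11 leap = 35×365 + 11×366 = 16801 days.
Total: 143 + 16801 + 272 = 17216 days.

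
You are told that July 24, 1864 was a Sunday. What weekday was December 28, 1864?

July 1864: 31 − 24 = 7 days remain.
Then August (31), September (30), October (31), November (30): 31 + 30 + 31 + 30 = 122 days.
December 1–28, 1864: 28 days.
Total: 7 + 122 + 28 = 157 days.
157 mod 7 = 3, so 3 days after Sunday is Wednesday.

Wednesday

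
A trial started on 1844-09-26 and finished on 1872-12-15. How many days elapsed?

Day-of-year of September 26, 1844: 270.
Day-of-year of December 15, 1872: 350.
1844 has 366 days, so 366 − 270 = 96 days remain in 1844.
Full years 1845–1871: 21 common + 6 leap = 21×365 + 6×366 = 9861 days.
Total: 96 + 9861 + 350 = 10307 days.

10307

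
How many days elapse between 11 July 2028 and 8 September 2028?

July 2028: 31 − 11 = 20 days remain.
Then August (31): 31 days.
September 1–8, 2028: 8 days.
Total: 20 + 31 + 8 = 59 days.

59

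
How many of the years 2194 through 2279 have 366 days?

20

Years divisible by 4: 2196, 2200, …, 2276 — 21 in all.
Of these, 2200 is divisible by 100 but not 400, so not leap.
Leap years: 21 − 1 = 20.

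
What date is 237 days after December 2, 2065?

July 27, 2066

Count 237 days after December 2, 2065:
December 2065: 31 − 2 = 29 days remain.
Then January (31), February 2066 (28), March (31), April (30), May (31), June (30): 31 + 28 + 31 + 30 + 31 + 30 = 181 days.
July 1–27, 2066: 27 days.
Residual: 237 days.
Total: 237 days.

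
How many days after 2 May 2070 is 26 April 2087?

Day-of-year of May 2, 2070: 122.
Day-of-year of April 26, 2087: 116.
2070 has 365 days, so 365 − 122 = 243 days remain in 2070.
Full years 2071–2086: 12 common + 4 leap = 12×365 + 4×366 = 5844 days.
Total: 243 + 5844 + 116 = 6203 days.

6203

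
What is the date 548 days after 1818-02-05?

1819-08-07

Count 548 days after February 5, 1818:
Day-of-year of February 5, 1818: 36.
Day-of-year of August 7, 1819: 219.
1818 has 365 days, so 365 − 36 = 329 days remain in 1818.
Total: 329 + 219 = 548 days.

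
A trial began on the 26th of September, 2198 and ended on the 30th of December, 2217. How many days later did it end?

7034

Day-of-year of September 26, 2198: 269.
Day-of-year of December 30, 2217: 364.
2198 has 365 days, so 365 − 269 = 96 days remain in 2198.
Full years 2199–2216: 14 common + 4 leap = 14×365 + 4×366 = 6574 days.
Total: 96 + 6574 + 364 = 7034 days.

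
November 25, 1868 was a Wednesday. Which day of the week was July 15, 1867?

Monday

Count forward from the earlier date (July 15, 1867) to the later (November 25, 1868):
July 1867: 31 − 15 = 16 days remain.
Then 15 full months totalling 458 days.
November 1–25, 1868: 25 days.
Total: 16 + 458 + 25 = 499 days.
499 mod 7 = 2, so 2 days before Wednesday is Monday.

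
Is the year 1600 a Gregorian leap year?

1600 is a leap year (divisible by 400).

Yes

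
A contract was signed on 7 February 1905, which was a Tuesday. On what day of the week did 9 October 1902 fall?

Thursday

Count forward from the earlier date (October 9, 1902) to the later (February 7, 1905):
October 9, 1902 → October 9, 1903: 365 days.
October 9, 1903 → October 9, 1904: 366 days (1904 is a leap year).
October 1904: 31 − 9 = 22 days remain.
Then November (30), December (31), January (31): 30 + 31 + 31 = 92 days.
February 1–7, 1905: 7 days (1905 is not a leap year).
Residual: 121 days.
Total: 852 days.
852 mod 7 = 5, so 5 days before Tuesday is Thursday.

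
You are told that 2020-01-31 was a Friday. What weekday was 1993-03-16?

Count forward from the earlier date (March 16, 1993) to the later (January 31, 2020):
From March 16, 1993 to March 16, 2019: 26 years, of which 6 contain a Feb 29 — 20×365 + 6×366 = 9496 days.
(2000 is a leap year (divisible by 400).)
March 2019: 31 − 16 = 15 days remain.
Then 9 full months totalling 275 days.
January 1–31, 2020: 31 days.
Residual: 321 days.
Total: 9817 days.
9817 mod 7 = 3, so 3 days before Friday is Tuesday.

Tuesday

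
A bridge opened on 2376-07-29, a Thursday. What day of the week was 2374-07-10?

Wednesday

Count forward from the earlier date (July 10, 2374) to the later (July 29, 2376):
July 10, 2374 → July 10, 2375: 365 days.
July 10, 2375 → July 10, 2376: 366 days (2376 is a leap year).
Within July 2376: 29 − 10 = 19 days.
Total: 750 days.
750 mod 7 = 1, so 1 day before Thursday is Wednesday.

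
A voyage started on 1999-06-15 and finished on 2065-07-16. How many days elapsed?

24138

From June 15, 1999 to June 15, 2065: 66 years, of which 17 contain a Feb 29 — 49×365 + 17×366 = 24107 days.
(2000 is a leap year (divisible by 400).)
June 2065: 30 − 15 = 15 days remain.
July 1–16, 2065: 16 days.
Residual: 31 days.
Total: 24138 days.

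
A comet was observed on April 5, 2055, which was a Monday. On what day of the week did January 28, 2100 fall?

From April 5, 2055 to April 5, 2099: 44 years, of which 11 contain a Feb 29 — 33×365 + 11×366 = 16071 days.
April 2099: 30 − 5 = 25 days remain.
Then May (31), June (30), July (31), August (31), September (30), October (31), November (30), December (31): 31 + 30 + 31 + 31 + 30 + 31 + 30 + 31 = 245 days.
January 1–28, 2100: 28 days.
Residual: 298 days.
Total: 16369 days.
16369 mod 7 = 3, so 3 days after Monday is Thursday.

Thursday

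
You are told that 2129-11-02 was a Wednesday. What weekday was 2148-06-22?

Day-of-year of November 2, 2129: 306.
Day-of-year of June 22, 2148: 174.
2129 has 365 days, so 365 − 306 = 59 days remain in 2129.
Full years 2130–2147: 14 common + 4 leap = 14×365 + 4×366 = 6574 days.
Total: 59 + 6574 + 174 = 6807 days.
6807 mod 7 = 3, so 3 days after Wednesday is Saturday.

Saturday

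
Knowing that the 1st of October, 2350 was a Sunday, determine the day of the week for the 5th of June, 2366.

Sunday

Day-of-year of October 1, 2350: 274.
Day-of-year of June 5, 2366: 156.
2350 has 365 days, so 365 − 274 = 91 days remain in 2350.
Full years 2351–2365: 11 common + 4 leap = 11×365 + 4×366 = 5479 days.
Total: 91 + 5479 + 156 = 5726 days.
5726 is a multiple of 7, so the 5th of June, 2366 falls on the same weekday: Sunday.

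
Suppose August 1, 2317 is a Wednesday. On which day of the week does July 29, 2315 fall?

Count forward from the earlier date (July 29, 2315) to the later (August 1, 2317):
July 2315: 31 − 29 = 2 days remain.
Then 24 full months totalling 731 days.
August 1, 2317: 1 day.
Total: 2 + 731 + 1 = 734 days.
734 mod 7 = 6, so 6 days before Wednesday is Thursday.

Thursday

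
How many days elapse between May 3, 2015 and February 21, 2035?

7234

From May 3, 2015 to May 3, 2034: 19 years, of which 5 contain a Feb 29 — 14×365 + 5×366 = 6940 days.
May 2034: 31 − 3 = 28 days remain.
Then June (30), July (31), August (31), September (30), October (31), November (30), December (31), January (31): 30 + 31 + 31 + 30 + 31 + 30 + 31 + 31 = 245 days.
February 1–21, 2035: 21 days (2035 is not a leap year).
Residual: 294 days.
Total: 7234 days.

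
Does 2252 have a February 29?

Yes

2252 is a leap year.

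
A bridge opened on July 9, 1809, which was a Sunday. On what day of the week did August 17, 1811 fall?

July 1809: 31 − 9 = 22 days remain.
Then 24 full months totalling 730 days.
August 1–17, 1811: 17 days.
Total: 22 + 730 + 17 = 769 days.
769 mod 7 = 6, so 6 days after Sunday is Saturday.

Saturday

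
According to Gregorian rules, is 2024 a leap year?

2024 is a leap year.

Yes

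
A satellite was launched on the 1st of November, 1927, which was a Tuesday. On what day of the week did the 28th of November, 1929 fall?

Thursday

November 1, 1927 → November 1, 1928: 366 days (1928 is a leap year).
November 1, 1928 → November 1, 1929: 365 days.
Within November 1929: 28 − 1 = 27 days.
Total: 758 days.
758 mod 7 = 2, so 2 days after Tuesday is Thursday.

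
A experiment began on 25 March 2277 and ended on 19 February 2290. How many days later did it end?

Day-of-year of March 25, 2277: 84.
Day-of-year of February 19, 2290: 50.
2277 has 365 days, so 365 − 84 = 281 days remain in 2277.
Full years 2278–2289: 9 common + 3 leap = 9×365 + 3×366 = 4383 days.
Total: 281 + 4383 + 50 = 4714 days.

4714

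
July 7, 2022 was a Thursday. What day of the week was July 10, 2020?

Count forward from the earlier date (July 10, 2020) to the later (July 7, 2022):
Day-of-year of July 10, 2020: 192.
Day-of-year of July 7, 2022: 188.
2020 has 366 days, so 366 − 192 = 174 days remain in 2020.
Full years: 2021: 365. Sum = 365.
Total: 174 + 365 + 188 = 727 days.
727 mod 7 = 6, so 6 days before Thursday is Friday.

Friday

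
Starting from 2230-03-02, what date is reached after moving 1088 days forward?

2233-02-22

Count 1088 days after March 2, 2230:
Day-of-year of March 2, 2230: 61.
Day-of-year of February 22, 2233: 53.
2230 has 365 days, so 365 − 61 = 304 days remain in 2230.
Full years: 2231: 365; 2232: 366. Sum = 731.
Total: 304 + 731 + 53 = 1088 days.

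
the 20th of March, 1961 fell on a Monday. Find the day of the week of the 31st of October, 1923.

Wednesday

Count forward from the earlier date (October 31, 1923) to the later (March 20, 1961):
From October 31, 1923 to October 31, 1960: 37 years, of which 10 contain a Feb 29 — 27×365 + 10×366 = 13515 days.
October 1960: 31 − 31 = 0 days remain.
Then November (30), December (31), January (31), February 1961 (28): 30 + 31 + 31 + 28 = 120 days.
March 1–20, 1961: 20 days.
Residual: 140 days.
Total: 13655 days.
13655 mod 7 = 5, so 5 days before Monday is Wednesday.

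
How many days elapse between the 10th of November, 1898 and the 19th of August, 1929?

From November 10, 1898 to November 10, 1928: 30 years, of which 7 contain a Feb 29 — 23×365 + 7×366 = 10957 days.
(1900 is not a leap year (divisible by 100 but not 400).)
November 1928: 30 − 10 = 20 days remain.
Then December (31), January (31), February 1929 (28), March (31), April (30), May (31), June (30), July (31): 31 + 31 + 28 + 31 + 30 + 31 + 30 + 31 = 243 days.
August 1–19, 1929: 19 days.
Residual: 282 days.
Total: 11239 days.

11239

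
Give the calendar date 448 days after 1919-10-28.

1921-01-18

Count 448 days after October 28, 1919:
October 28, 1919 → October 28, 1920: 366 days (1920 is a leap year).
October 1920: 31 − 28 = 3 days remain.
Then November (30), December (31): 30 + 31 = 61 days.
January 1–18, 1921: 18 days.
Residual: 82 days.
Total: 448 days.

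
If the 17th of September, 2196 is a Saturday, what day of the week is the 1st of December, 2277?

From September 17, 2196 to September 17, 2277: 81 years, of which 19 contain a Feb 29 — 62×365 + 19×366 = 29584 days.
(2200 is not a leap year (divisible by 100 but not 400).)
September 2277: 30 − 17 = 13 days remain.
Then October (31), November (30): 31 + 30 = 61 days.
December 1, 2277: 1 day.
Residual: 75 days.
Total: 29659 days.
29659 is a multiple of 7, so the 1st of December, 2277 falls on the same weekday: Saturday.

Saturday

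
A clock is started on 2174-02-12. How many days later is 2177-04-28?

1171

Day-of-year of February 12, 2174: 43.
Day-of-year of April 28, 2177: 118.
2174 has 365 days, so 365 − 43 = 322 days remain in 2174.
Full years: 2175: 365; 2176: 366. Sum = 731.
Total: 322 + 731 + 118 = 1171 days.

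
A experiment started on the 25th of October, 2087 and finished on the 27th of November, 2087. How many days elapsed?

October 2087: 31 − 25 = 6 days remain.
November 1–27, 2087: 27 days.
Total: 6 + 27 = 33 days.

33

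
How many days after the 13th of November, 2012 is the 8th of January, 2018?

1882

Day-of-year of November 13, 2012: 318.
Day-of-year of January 8, 2018: 8.
2012 has 366 days, so 366 − 318 = 48 days remain in 2012.
Full years: 2013: 365; 2014: 365; 2015: 365; 2016: 366; 2017: 365. Sum = 1826.
Total: 48 + 1826 + 8 = 1882 days.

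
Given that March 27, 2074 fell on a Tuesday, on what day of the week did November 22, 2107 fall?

Tuesday

From March 27, 2074 to March 27, 2107: 33 years, of which 7 contain a Feb 29 — 26×365 + 7×366 = 12052 days.
(2100 is not a leap year (divisible by 100 but not 400).)
March 2107: 31 − 27 = 4 days remain.
Then April (30), May (31), June (30), July (31), August (31), September (30), October (31): 30 + 31 + 30 + 31 + 31 + 30 + 31 = 214 days.
November 1–22, 2107: 22 days.
Residual: 240 days.
Total: 12292 days.
12292 is a multiple of 7, so November 22, 2107 falls on the same weekday: Tuesday.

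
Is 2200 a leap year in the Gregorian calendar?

No

2200 is not a leap year (divisible by 100 but not 400).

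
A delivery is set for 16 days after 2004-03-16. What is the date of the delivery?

2004-04-01

Count 16 days after March 16, 2004:
March 2004: 31 − 16 = 15 days remain.
April 1, 2004: 1 day.
Total: 15 + 1 = 16 days.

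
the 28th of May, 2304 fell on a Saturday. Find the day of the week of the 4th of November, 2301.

Monday

Count forward from the earlier date (November 4, 2301) to the later (May 28, 2304):
November 4, 2301 → November 4, 2302: 365 days.
November 4, 2302 → November 4, 2303: 365 days.
November 2303: 30 − 4 = 26 days remain.
Then December (31), January (31), February 2304 (29), March (31), April (30): 31 + 31 + 29 + 31 + 30 = 152 days.
May 1–28, 2304: 28 days.
Residual: 206 days.
Total: 936 days.
936 mod 7 = 5, so 5 days before Saturday is Monday.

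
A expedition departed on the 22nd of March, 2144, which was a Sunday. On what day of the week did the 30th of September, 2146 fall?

March 22, 2144 → March 22, 2145: 365 days.
March 22, 2145 → March 22, 2146: 365 days.
March 2146: 31 − 22 = 9 days remain.
Then April (30), May (31), June (30), July (31), August (31): 30 + 31 + 30 + 31 + 31 = 153 days.
September 1–30, 2146: 30 days.
Residual: 192 days.
Total: 922 days.
922 mod 7 = 5, so 5 days after Sunday is Friday.

Friday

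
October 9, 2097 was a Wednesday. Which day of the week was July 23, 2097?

Count forward from the earlier date (July 23, 2097) to the later (October 9, 2097):
July 2097: 31 − 23 = 8 days remain.
Then August (31), September (30): 31 + 30 = 61 days.
October 1–9, 2097: 9 days.
Total: 8 + 61 + 9 = 78 days.
78 mod 7 = 1, so 1 day before Wednesday is Tuesday.

Tuesday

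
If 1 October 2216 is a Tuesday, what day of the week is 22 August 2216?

Thursday

Count forward from the earlier date (August 22, 2216) to the later (October 1, 2216):
August 2216: 31 − 22 = 9 days remain.
Then September (30): 30 days.
October 1, 2216: 1 day.
Total: 9 + 30 + 1 = 40 days.
40 mod 7 = 5, so 5 days before Tuesday is Thursday.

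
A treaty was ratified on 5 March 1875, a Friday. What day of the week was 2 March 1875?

Count forward from the earlier date (March 2, 1875) to the later (March 5, 1875):
Within March 1875: 5 − 2 = 3 days.
3 mod 7 = 3, so 3 days before Friday is Tuesday.

Tuesday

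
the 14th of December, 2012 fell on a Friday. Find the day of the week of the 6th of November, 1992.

Friday

Count forward from the earlier date (November 6, 1992) to the later (December 14, 2012):
Day-of-year of November 6, 1992: 311.
Day-of-year of December 14, 2012: 349.
1992 has 366 days, so 366 − 311 = 55 days remain in 1992.
Full years 1993–2011: 15 common + 4 leap = 15×365 + 4×366 = 6939 days.
Total: 55 + 6939 + 349 = 7343 days.
7343 is a multiple of 7, so the 6th of November, 1992 falls on the same weekday: Friday.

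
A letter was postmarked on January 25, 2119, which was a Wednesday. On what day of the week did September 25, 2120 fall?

Wednesday

Day-of-year of January 25, 2119: 25.
Day-of-year of September 25, 2120: 269.
2119 has 365 days, so 365 − 25 = 340 days remain in 2119.
Total: 340 + 269 = 609 days.
609 is a multiple of 7, so September 25, 2120 falls on the same weekday: Wednesday.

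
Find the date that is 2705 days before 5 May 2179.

8 December 2171

Count 2705 days before May 5, 2179:
From December 8, 2171 to December 8, 2178: 7 years, of which 2 contain a Feb 29 — 5×365 + 2×366 = 2557 days.
December 2178: 31 − 8 = 23 days remain.
Then January (31), February 2179 (28), March (31), April (30): 31 + 28 + 31 + 30 = 120 days.
May 1–5, 2179: 5 days.
Residual: 148 days.
Total: 2705 days.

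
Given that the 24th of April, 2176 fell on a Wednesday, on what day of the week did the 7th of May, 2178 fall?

Thursday

Day-of-year of April 24, 2176: 115.
Day-of-year of May 7, 2178: 127.
2176 has 366 days, so 366 − 115 = 251 days remain in 2176.
Full years: 2177: 365. Sum = 365.
Total: 251 + 365 + 127 = 743 days.
743 mod 7 = 1, so 1 day after Wednesday is Thursday.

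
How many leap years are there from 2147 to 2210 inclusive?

15

Years divisible by 4: 2148, 2152, …, 2208 — 16 in all.
Of these, 2200 is divisible by 100 but not 400, so not leap.
Leap years: 16 − 1 = 15.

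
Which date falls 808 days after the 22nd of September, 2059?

the 8th of December, 2061

Count 808 days after September 22, 2059:
September 2059: 30 − 22 = 8 days remain.
Then 26 full months totalling 792 days.
December 1–8, 2061: 8 days.
Total: 8 + 792 + 8 = 808 days.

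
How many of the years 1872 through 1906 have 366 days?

8

Years divisible by 4 in [1872, 1906]: 1872, 1876, 1880, 1884, 1888, 1892, 1896, 1900, 1904.
Of these, 1900 is divisible by 100 but not 400, so not leap.
Leap years: 9 − 1 = 8.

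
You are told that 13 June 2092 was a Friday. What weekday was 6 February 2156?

Day-of-year of June 13, 2092: 165.
Day-of-year of February 6, 2156: 37.
2092 has 366 days, so 366 − 165 = 201 days remain in 2092.
Full years 2093–2155: 49 common + 14 leap = 49×365 + 14×366 = 23009 days.
Total: 201 + 23009 + 37 = 23247 days.
23247 is a multiple of 7, so 6 February 2156 falls on the same weekday: Friday.

Friday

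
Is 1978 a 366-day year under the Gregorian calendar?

No

1978 is not a leap year.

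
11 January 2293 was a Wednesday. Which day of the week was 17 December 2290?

Wednesday

Count forward from the earlier date (December 17, 2290) to the later (January 11, 2293):
Day-of-year of December 17, 2290: 351.
Day-of-year of January 11, 2293: 11.
2290 has 365 days, so 365 − 351 = 14 days remain in 2290.
Full years: 2291: 365; 2292: 366. Sum = 731.
Total: 14 + 731 + 11 = 756 days.
756 is a multiple of 7, so 17 December 2290 falls on the same weekday: Wednesday.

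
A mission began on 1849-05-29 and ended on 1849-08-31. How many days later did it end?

94

May 1849: 31 − 29 = 2 days remain.
Then June (30), July (31): 30 + 31 = 61 days.
August 1–31, 1849: 31 days.
Total: 2 + 61 + 31 = 94 days.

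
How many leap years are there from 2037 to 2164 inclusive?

31

Years divisible by 4: 2040, 2044, …, 2164 — 32 in all.
Of these, 2100 is divisible by 100 but not 400, so not leap.
Leap years: 32 − 1 = 31.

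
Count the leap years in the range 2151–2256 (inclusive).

Years divisible by 4: 2152, 2156, …, 2256 — 27 in all.
Of these, 2200 is divisible by 100 but not 400, so not leap.
Leap years: 27 − 1 = 26.

26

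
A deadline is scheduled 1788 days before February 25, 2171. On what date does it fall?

April 4, 2166

Count 1788 days before February 25, 2171:
Day-of-year of April 4, 2166: 94.
Day-of-year of February 25, 2171: 56.
2166 has 365 days, so 365 − 94 = 271 days remain in 2166.
Full years: 2167: 365; 2168: 366; 2169: 365; 2170: 365. Sum = 1461.
Total: 271 + 1461 + 56 = 1788 days.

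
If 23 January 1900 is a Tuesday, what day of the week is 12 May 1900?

Saturday

January 1900: 31 − 23 = 8 days remain.
Then February 1900 (28), March (31), April (30): 28 + 31 + 30 = 89 days.
May 1–12, 1900: 12 days.
Total: 8 + 89 + 12 = 109 days.
109 mod 7 = 4, so 4 days after Tuesday is Saturday.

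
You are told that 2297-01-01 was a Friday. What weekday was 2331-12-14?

Monday

From January 1, 2297 to January 1, 2331: 34 years, of which 7 contain a Feb 29 — 27×365 + 7×366 = 12417 days.
(2300 is not a leap year (divisible by 100 but not 400).)
January 2331: 31 − 1 = 30 days remain.
Then 10 full months totalling 303 days.
December 1–14, 2331: 14 days.
Residual: 347 days.
Total: 12764 days.
12764 mod 7 = 3, so 3 days after Friday is Monday.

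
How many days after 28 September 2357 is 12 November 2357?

September 2357: 30 − 28 = 2 days remain.
Then October (31): 31 days.
November 1–12, 2357: 12 days.
Total: 2 + 31 + 12 = 45 days.

45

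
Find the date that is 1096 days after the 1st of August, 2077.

the 1st of August, 2080

Count 1096 days after August 1, 2077:
Day-of-year of August 1, 2077: 213.
Day-of-year of August 1, 2080: 214.
2077 has 365 days, so 365 − 213 = 152 days remain in 2077.
Full years: 2078: 365; 2079: 365. Sum = 730.
Total: 152 + 730 + 214 = 1096 days.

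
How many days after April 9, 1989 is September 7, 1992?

1247

Day-of-year of April 9, 1989: 99.
Day-of-year of September 7, 1992: 251.
1989 has 365 days, so 365 − 99 = 266 days remain in 1989.
Full years: 1990: 365; 1991: 365. Sum = 730.
Total: 266 + 730 + 251 = 1247 days.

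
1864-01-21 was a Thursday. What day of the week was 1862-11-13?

Count forward from the earlier date (November 13, 1862) to the later (January 21, 1864):
Day-of-year of November 13, 1862: 317.
Day-of-year of January 21, 1864: 21.
1862 has 365 days, so 365 − 317 = 48 days remain in 1862.
Full years: 1863: 365. Sum = 365.
Total: 48 + 365 + 21 = 434 days.
434 is a multiple of 7, so 1862-11-13 falls on the same weekday: Thursday.

Thursday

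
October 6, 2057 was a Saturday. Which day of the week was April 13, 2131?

Day-of-year of October 6, 2057: 279.
Day-of-year of April 13, 2131: 103.
2057 has 365 days, so 365 − 279 = 86 days remain in 2057.
Full years 2058–2130: 56 common + 17 leap = 56×365 + 17×366 = 26662 days.
Total: 86 + 26662 + 103 = 26851 days.
26851 mod 7 = 6, so 6 days after Saturday is Friday.

Friday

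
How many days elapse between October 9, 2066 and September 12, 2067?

Day-of-year of October 9, 2066: 282.
Day-of-year of September 12, 2067: 255.
2066 has 365 days, so 365 − 282 = 83 days remain in 2066.
Total: 83 + 255 = 338 days.

338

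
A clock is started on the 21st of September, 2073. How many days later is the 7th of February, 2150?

27897

From September 21, 2073 to September 21, 2149: 76 years, of which 18 contain a Feb 29 — 58×365 + 18×366 = 27758 days.
(2100 is not a leap year (divisible by 100 but not 400).)
September 2149: 30 − 21 = 9 days remain.
Then October (31), November (30), December (31), January (31): 31 + 30 + 31 + 31 = 123 days.
February 1–7, 2150: 7 days (2150 is not a leap year).
Residual: 139 days.
Total: 27897 days.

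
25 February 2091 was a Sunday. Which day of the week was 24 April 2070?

Thursday

Count forward from the earlier date (April 24, 2070) to the later (February 25, 2091):
Day-of-year of April 24, 2070: 114.
Day-of-year of February 25, 2091: 56.
2070 has 365 days, so 365 − 114 = 251 days remain in 2070.
Full years 2071–2090: 15 common + 5 leap = 15×365 + 5×366 = 7305 days.
Total: 251 + 7305 + 56 = 7612 days.
7612 mod 7 = 3, so 3 days before Sunday is Thursday.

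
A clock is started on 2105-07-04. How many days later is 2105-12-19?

July 2105: 31 − 4 = 27 days remain.
Then August (31), September (30), October (31), November (30): 31 + 30 + 31 + 30 = 122 days.
December 1–19, 2105: 19 days.
Total: 27 + 122 + 19 = 168 days.

168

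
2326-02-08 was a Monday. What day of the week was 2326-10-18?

Monday

February 2326: 28 − 8 = 20 days remain (2326 is not a leap year, so February has 28 days).
Then March (31), April (30), May (31), June (30), July (31), August (31), September (30): 31 + 30 + 31 + 30 + 31 + 31 + 30 = 214 days.
October 1–18, 2326: 18 days.
Total: 20 + 214 + 18 = 252 days.
252 is a multiple of 7, so 2326-10-18 falls on the same weekday: Monday.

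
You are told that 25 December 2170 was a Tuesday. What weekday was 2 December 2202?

From December 25, 2170 to December 25, 2201: 31 years, of which 7 contain a Feb 29 — 24×365 + 7×366 = 11322 days.
(2200 is not a leap year (divisible by 100 but not 400).)
December 2201: 31 − 25 = 6 days remain.
Then 11 full months totalling 334 days.
December 1–2, 2202: 2 days.
Residual: 342 days.
Total: 11664 days.
11664 mod 7 = 2, so 2 days after Tuesday is Thursday.

Thursday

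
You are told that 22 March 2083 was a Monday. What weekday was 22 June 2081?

Sunday

Count forward from the earlier date (June 22, 2081) to the later (March 22, 2083):
Day-of-year of June 22, 2081: 173.
Day-of-year of March 22, 2083: 81.
2081 has 365 days, so 365 − 173 = 192 days remain in 2081.
Full years: 2082: 365. Sum = 365.
Total: 192 + 365 + 81 = 638 days.
638 mod 7 = 1, so 1 day before Monday is Sunday.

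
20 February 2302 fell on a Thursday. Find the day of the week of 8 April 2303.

Wednesday

Day-of-year of February 20, 2302: 51.
Day-of-year of April 8, 2303: 98.
2302 has 365 days, so 365 − 51 = 314 days remain in 2302.
Total: 314 + 98 = 412 days.
412 mod 7 = 6, so 6 days after Thursday is Wednesday.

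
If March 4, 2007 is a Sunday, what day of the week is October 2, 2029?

From March 4, 2007 to March 4, 2029: 22 years, of which 6 contain a Feb 29 — 16×365 + 6×366 = 8036 days.
March 2029: 31 − 4 = 27 days remain.
Then April (30), May (31), June (30), July (31), August (31), September (30): 30 + 31 + 30 + 31 + 31 + 30 = 183 days.
October 1–2, 2029: 2 days.
Residual: 212 days.
Total: 8248 days.
8248 mod 7 = 2, so 2 days after Sunday is Tuesday.

Tuesday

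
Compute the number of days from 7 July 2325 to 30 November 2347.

8181

From July 7, 2325 to July 7, 2347: 22 years, of which 5 contain a Feb 29 — 17×365 + 5×366 = 8035 days.
July 2347: 31 − 7 = 24 days remain.
Then August (31), September (30), October (31): 31 + 30 + 31 = 92 days.
November 1–30, 2347: 30 days.
Residual: 146 days.
Total: 8181 days.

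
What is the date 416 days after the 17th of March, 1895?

the 6th of May, 1896

Count 416 days after March 17, 1895:
Day-of-year of March 17, 1895: 76.
Day-of-year of May 6, 1896: 127.
1895 has 365 days, so 365 − 76 = 289 days remain in 1895.
Total: 289 + 127 = 416 days.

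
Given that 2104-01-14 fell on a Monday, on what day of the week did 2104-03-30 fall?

January 2104: 31 − 14 = 17 days remain.
Then February 2104 (29): 29 days.
March 1–30, 2104: 30 days.
Total: 17 + 29 + 30 = 76 days.
76 mod 7 = 6, so 6 days after Monday is Sunday.

Sunday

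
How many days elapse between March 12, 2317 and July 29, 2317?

March 2317: 31 − 12 = 19 days remain.
Then April (30), May (31), June (30): 30 + 31 + 30 = 91 days.
July 1–29, 2317: 29 days.
Total: 19 + 91 + 29 = 139 days.

139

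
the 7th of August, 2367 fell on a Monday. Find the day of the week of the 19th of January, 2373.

Friday

Day-of-year of August 7, 2367: 219.
Day-of-year of January 19, 2373: 19.
2367 has 365 days, so 365 − 219 = 146 days remain in 2367.
Full years: 2368: 366; 2369: 365; 2370: 365; 2371: 365; 2372: 366. Sum = 1827.
Total: 146 + 1827 + 19 = 1992 days.
1992 mod 7 = 4, so 4 days after Monday is Friday.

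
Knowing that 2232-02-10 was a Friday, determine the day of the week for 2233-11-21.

Thursday

Day-of-year of February 10, 2232: 41.
Day-of-year of November 21, 2233: 325.
2232 has 366 days, so 366 − 41 = 325 days remain in 2232.
Total: 325 + 325 = 650 days.
650 mod 7 = 6, so 6 days after Friday is Thursday.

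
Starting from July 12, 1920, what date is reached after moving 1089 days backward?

July 19, 1917

Count 1089 days before July 12, 1920:
Day-of-year of July 19, 1917: 200.
Day-of-year of July 12, 1920: 194.
1917 has 365 days, so 365 − 200 = 165 days remain in 1917.
Full years: 1918: 365; 1919: 365. Sum = 730.
Total: 165 + 730 + 194 = 1089 days.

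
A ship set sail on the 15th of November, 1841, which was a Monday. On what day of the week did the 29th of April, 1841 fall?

Count forward from the earlier date (April 29, 1841) to the later (November 15, 1841):
April 1841: 30 − 29 = 1 day remains.
Then May (31), June (30), July (31), August (31), September (30), October (31): 31 + 30 + 31 + 31 + 30 + 31 = 184 days.
November 1–15, 1841: 15 days.
Total: 1 + 184 + 15 = 200 days.
200 mod 7 = 4, so 4 days before Monday is Thursday.

Thursday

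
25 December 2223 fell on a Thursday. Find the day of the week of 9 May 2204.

Wednesday

Count forward from the earlier date (May 9, 2204) to the later (December 25, 2223):
Day-of-year of May 9, 2204: 130.
Day-of-year of December 25, 2223: 359.
2204 has 366 days, so 366 − 130 = 236 days remain in 2204.
Full years 2205–2222: 14 common + 4 leap = 14×365 + 4×366 = 6574 days.
Total: 236 + 6574 + 359 = 7169 days.
7169 mod 7 = 1, so 1 day before Thursday is Wednesday.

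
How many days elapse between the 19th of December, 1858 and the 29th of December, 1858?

10

Within December 1858: 29 − 19 = 10 days.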